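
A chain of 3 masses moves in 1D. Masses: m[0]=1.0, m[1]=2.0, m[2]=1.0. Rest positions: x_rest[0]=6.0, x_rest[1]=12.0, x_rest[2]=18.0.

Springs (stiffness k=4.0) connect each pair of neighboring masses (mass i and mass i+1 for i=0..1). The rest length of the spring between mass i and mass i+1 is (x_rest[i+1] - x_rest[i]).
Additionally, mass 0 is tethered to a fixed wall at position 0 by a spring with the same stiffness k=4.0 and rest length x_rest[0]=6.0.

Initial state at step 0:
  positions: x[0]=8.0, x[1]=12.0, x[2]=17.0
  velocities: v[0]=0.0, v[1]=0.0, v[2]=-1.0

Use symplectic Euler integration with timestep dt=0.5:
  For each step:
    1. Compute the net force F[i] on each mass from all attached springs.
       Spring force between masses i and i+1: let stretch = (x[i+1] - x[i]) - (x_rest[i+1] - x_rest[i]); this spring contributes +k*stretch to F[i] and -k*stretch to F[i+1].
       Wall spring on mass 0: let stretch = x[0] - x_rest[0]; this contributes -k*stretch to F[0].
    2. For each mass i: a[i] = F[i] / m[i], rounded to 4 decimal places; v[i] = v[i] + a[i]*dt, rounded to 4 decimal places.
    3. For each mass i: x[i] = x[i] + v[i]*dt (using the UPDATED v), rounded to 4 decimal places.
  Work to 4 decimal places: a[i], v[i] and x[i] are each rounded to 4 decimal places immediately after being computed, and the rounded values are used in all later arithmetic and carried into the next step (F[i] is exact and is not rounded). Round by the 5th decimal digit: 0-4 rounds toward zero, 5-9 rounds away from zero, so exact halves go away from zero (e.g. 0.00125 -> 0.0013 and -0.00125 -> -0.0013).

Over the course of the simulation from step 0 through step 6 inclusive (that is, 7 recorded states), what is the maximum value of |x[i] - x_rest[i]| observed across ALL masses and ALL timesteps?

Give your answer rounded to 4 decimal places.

Answer: 2.2500

Derivation:
Step 0: x=[8.0000 12.0000 17.0000] v=[0.0000 0.0000 -1.0000]
Step 1: x=[4.0000 12.5000 17.5000] v=[-8.0000 1.0000 1.0000]
Step 2: x=[4.5000 11.2500 19.0000] v=[1.0000 -2.5000 3.0000]
Step 3: x=[7.2500 10.5000 18.7500] v=[5.5000 -1.5000 -0.5000]
Step 4: x=[6.0000 12.2500 16.2500] v=[-2.5000 3.5000 -5.0000]
Step 5: x=[5.0000 12.8750 15.7500] v=[-2.0000 1.2500 -1.0000]
Step 6: x=[6.8750 11.0000 18.3750] v=[3.7500 -3.7500 5.2500]
Max displacement = 2.2500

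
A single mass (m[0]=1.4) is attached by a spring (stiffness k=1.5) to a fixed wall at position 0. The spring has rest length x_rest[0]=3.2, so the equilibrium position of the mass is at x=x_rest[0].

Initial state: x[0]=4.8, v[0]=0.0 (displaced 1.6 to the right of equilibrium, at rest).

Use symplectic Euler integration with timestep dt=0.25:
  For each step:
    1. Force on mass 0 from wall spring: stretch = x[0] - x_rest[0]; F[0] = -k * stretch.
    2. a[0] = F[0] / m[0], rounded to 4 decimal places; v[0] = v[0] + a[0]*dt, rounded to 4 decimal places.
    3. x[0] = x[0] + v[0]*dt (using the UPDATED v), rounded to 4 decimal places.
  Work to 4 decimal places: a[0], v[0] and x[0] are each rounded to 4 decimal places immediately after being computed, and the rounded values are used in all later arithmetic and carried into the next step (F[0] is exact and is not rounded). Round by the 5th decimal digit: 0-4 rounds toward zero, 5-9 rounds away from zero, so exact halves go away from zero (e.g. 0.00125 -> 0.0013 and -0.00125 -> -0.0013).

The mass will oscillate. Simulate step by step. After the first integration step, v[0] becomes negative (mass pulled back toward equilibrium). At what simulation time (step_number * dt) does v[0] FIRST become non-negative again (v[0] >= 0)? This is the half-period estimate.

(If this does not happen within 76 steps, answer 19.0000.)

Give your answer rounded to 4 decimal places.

Answer: 3.2500

Derivation:
Step 0: x=[4.8000] v=[0.0000]
Step 1: x=[4.6929] v=[-0.4286]
Step 2: x=[4.4858] v=[-0.8285]
Step 3: x=[4.1926] v=[-1.1729]
Step 4: x=[3.8329] v=[-1.4388]
Step 5: x=[3.4308] v=[-1.6083]
Step 6: x=[3.0133] v=[-1.6701]
Step 7: x=[2.6083] v=[-1.6201]
Step 8: x=[2.2429] v=[-1.4616]
Step 9: x=[1.9416] v=[-1.2052]
Step 10: x=[1.7246] v=[-0.8681]
Step 11: x=[1.6064] v=[-0.4729]
Step 12: x=[1.5949] v=[-0.0461]
Step 13: x=[1.6909] v=[0.3839]
First v>=0 after going negative at step 13, time=3.2500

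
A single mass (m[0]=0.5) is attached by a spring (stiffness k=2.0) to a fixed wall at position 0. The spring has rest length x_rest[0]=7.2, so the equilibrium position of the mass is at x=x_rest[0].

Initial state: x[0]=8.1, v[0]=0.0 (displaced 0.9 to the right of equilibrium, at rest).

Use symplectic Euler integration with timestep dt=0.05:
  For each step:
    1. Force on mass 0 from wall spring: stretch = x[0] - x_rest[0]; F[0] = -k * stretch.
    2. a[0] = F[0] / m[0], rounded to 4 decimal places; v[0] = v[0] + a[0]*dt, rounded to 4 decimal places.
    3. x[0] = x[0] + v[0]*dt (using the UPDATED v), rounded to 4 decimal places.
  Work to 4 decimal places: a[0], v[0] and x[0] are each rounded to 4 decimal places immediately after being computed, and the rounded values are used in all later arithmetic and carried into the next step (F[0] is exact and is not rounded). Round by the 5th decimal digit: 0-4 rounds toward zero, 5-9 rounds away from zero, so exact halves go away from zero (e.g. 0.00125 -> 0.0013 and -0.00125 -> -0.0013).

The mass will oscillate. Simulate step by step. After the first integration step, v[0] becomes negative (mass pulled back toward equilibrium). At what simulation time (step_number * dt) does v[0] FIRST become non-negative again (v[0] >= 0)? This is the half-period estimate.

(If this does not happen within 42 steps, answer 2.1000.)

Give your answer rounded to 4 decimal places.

Answer: 1.6000

Derivation:
Step 0: x=[8.1000] v=[0.0000]
Step 1: x=[8.0910] v=[-0.1800]
Step 2: x=[8.0731] v=[-0.3582]
Step 3: x=[8.0465] v=[-0.5328]
Step 4: x=[8.0114] v=[-0.7021]
Step 5: x=[7.9682] v=[-0.8644]
Step 6: x=[7.9173] v=[-1.0180]
Step 7: x=[7.8592] v=[-1.1615]
Step 8: x=[7.7945] v=[-1.2933]
Step 9: x=[7.7239] v=[-1.4122]
Step 10: x=[7.6481] v=[-1.5170]
Step 11: x=[7.5678] v=[-1.6066]
Step 12: x=[7.4838] v=[-1.6802]
Step 13: x=[7.3970] v=[-1.7370]
Step 14: x=[7.3082] v=[-1.7764]
Step 15: x=[7.2183] v=[-1.7980]
Step 16: x=[7.1282] v=[-1.8017]
Step 17: x=[7.0388] v=[-1.7873]
Step 18: x=[6.9510] v=[-1.7551]
Step 19: x=[6.8657] v=[-1.7053]
Step 20: x=[6.7838] v=[-1.6384]
Step 21: x=[6.7060] v=[-1.5552]
Step 22: x=[6.6332] v=[-1.4564]
Step 23: x=[6.5661] v=[-1.3430]
Step 24: x=[6.5053] v=[-1.2162]
Step 25: x=[6.4514] v=[-1.0773]
Step 26: x=[6.4050] v=[-0.9276]
Step 27: x=[6.3666] v=[-0.7686]
Step 28: x=[6.3365] v=[-0.6019]
Step 29: x=[6.3150] v=[-0.4292]
Step 30: x=[6.3024] v=[-0.2522]
Step 31: x=[6.2988] v=[-0.0727]
Step 32: x=[6.3042] v=[0.1075]
First v>=0 after going negative at step 32, time=1.6000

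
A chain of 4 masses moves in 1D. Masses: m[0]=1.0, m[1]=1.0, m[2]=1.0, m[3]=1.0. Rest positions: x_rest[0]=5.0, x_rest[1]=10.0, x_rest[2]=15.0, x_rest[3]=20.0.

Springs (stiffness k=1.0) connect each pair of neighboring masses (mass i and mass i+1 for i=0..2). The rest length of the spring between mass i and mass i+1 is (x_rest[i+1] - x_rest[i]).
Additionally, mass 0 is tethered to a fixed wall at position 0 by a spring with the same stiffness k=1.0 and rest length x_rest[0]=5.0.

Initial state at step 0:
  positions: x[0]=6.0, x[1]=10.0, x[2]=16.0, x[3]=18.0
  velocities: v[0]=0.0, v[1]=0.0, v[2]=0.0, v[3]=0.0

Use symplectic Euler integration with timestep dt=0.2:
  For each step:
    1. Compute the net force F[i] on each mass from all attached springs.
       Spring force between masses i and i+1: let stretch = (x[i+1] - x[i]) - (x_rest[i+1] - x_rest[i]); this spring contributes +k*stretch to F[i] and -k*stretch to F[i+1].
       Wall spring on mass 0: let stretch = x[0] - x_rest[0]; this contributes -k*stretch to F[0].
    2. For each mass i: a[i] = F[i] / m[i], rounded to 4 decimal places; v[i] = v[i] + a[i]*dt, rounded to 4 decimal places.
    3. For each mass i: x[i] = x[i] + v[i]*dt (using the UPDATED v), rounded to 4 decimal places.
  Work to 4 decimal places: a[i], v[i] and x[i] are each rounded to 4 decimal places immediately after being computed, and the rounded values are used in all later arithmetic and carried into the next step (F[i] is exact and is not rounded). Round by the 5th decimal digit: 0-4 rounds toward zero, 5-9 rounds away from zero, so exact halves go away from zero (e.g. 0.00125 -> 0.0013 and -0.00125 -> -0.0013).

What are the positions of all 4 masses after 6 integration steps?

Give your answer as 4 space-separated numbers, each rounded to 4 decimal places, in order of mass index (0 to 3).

Answer: 4.8830 10.7538 13.8809 19.8365

Derivation:
Step 0: x=[6.0000 10.0000 16.0000 18.0000] v=[0.0000 0.0000 0.0000 0.0000]
Step 1: x=[5.9200 10.0800 15.8400 18.1200] v=[-0.4000 0.4000 -0.8000 0.6000]
Step 2: x=[5.7696 10.2240 15.5408 18.3488] v=[-0.7520 0.7200 -1.4960 1.1440]
Step 3: x=[5.5666 10.4025 15.1412 18.6653] v=[-1.0150 0.8925 -1.9978 1.5824]
Step 4: x=[5.3344 10.5771 14.6931 19.0408] v=[-1.1611 0.8731 -2.2407 1.8776]
Step 5: x=[5.0985 10.7067 14.2542 19.4424] v=[-1.1794 0.6478 -2.1944 2.0081]
Step 6: x=[4.8830 10.7538 13.8809 19.8365] v=[-1.0775 0.2357 -1.8663 1.9705]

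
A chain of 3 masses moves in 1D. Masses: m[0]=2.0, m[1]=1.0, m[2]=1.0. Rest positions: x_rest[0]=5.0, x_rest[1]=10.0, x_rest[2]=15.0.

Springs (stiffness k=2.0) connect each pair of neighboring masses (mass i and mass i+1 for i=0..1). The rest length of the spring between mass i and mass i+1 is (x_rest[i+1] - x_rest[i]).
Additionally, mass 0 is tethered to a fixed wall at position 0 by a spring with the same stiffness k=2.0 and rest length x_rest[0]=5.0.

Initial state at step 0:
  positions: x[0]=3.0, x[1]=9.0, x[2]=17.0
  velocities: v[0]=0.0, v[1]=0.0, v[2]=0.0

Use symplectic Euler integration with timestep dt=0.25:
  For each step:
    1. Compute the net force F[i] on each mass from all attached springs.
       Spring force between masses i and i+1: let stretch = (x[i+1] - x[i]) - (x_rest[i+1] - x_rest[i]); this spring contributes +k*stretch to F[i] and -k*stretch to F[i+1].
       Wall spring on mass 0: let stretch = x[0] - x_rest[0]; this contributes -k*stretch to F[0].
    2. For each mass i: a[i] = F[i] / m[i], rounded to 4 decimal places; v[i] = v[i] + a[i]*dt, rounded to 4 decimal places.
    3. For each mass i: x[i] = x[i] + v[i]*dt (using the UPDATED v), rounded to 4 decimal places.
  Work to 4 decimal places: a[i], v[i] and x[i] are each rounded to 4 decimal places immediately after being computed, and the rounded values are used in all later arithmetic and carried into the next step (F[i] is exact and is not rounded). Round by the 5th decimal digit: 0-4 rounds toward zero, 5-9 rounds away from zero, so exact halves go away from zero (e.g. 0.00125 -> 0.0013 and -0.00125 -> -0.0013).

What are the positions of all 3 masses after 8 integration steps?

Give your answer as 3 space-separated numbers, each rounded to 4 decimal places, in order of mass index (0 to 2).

Step 0: x=[3.0000 9.0000 17.0000] v=[0.0000 0.0000 0.0000]
Step 1: x=[3.1875 9.2500 16.6250] v=[0.7500 1.0000 -1.5000]
Step 2: x=[3.5547 9.6641 15.9531] v=[1.4688 1.6563 -2.6875]
Step 3: x=[4.0816 10.1006 15.1201] v=[2.1075 1.7461 -3.3320]
Step 4: x=[4.7296 10.4122 14.2847] v=[2.5919 1.2464 -3.3418]
Step 5: x=[5.4372 10.4976 13.5902] v=[2.8302 0.3414 -2.7781]
Step 6: x=[6.1212 10.3370 13.1341] v=[2.7360 -0.6425 -1.8244]
Step 7: x=[6.6861 9.9990 12.9534] v=[2.2597 -1.3519 -0.7230]
Step 8: x=[7.0402 9.6162 13.0284] v=[1.4164 -1.5312 0.2998]

Answer: 7.0402 9.6162 13.0284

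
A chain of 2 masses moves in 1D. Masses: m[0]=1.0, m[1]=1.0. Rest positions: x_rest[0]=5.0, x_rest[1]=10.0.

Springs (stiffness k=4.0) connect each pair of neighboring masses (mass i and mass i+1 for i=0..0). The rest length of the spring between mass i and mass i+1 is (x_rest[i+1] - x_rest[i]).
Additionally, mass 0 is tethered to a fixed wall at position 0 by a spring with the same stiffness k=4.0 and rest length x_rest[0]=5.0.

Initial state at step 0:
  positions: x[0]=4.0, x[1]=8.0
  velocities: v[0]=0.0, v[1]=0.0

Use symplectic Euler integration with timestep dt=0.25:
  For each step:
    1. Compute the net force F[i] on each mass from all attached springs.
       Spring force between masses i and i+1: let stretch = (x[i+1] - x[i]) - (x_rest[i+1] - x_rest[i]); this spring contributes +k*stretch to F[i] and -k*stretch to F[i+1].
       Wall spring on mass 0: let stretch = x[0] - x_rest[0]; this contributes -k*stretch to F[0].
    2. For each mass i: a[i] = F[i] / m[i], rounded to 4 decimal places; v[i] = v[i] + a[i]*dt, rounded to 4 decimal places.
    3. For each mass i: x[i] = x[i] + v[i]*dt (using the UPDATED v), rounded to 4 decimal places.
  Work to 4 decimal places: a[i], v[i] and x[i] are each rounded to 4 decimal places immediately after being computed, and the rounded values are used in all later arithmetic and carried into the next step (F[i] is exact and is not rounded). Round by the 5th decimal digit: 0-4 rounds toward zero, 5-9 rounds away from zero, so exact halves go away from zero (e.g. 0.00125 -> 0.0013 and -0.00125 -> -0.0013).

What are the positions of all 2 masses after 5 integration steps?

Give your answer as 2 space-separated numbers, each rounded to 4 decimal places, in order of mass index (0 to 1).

Answer: 5.1358 10.2745

Derivation:
Step 0: x=[4.0000 8.0000] v=[0.0000 0.0000]
Step 1: x=[4.0000 8.2500] v=[0.0000 1.0000]
Step 2: x=[4.0625 8.6875] v=[0.2500 1.7500]
Step 3: x=[4.2656 9.2188] v=[0.8125 2.1250]
Step 4: x=[4.6406 9.7618] v=[1.5001 2.1718]
Step 5: x=[5.1358 10.2745] v=[1.9807 2.0506]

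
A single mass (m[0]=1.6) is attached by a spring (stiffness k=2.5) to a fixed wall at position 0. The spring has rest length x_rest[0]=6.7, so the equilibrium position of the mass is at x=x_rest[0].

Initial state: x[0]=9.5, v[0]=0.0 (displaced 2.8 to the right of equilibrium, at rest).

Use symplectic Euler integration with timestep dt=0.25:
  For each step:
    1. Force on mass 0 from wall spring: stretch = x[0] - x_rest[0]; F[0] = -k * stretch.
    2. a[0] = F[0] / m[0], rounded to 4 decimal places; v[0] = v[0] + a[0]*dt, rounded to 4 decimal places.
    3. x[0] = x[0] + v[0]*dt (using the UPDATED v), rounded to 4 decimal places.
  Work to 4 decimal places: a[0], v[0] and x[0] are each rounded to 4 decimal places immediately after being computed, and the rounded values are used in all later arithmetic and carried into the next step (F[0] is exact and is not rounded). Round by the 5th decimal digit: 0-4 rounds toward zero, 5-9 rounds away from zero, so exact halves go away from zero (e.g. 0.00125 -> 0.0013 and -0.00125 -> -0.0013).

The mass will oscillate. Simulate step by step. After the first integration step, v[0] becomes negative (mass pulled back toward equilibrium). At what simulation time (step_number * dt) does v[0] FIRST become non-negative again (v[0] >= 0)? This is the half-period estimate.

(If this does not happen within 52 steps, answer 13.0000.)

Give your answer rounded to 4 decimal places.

Answer: 2.7500

Derivation:
Step 0: x=[9.5000] v=[0.0000]
Step 1: x=[9.2266] v=[-1.0938]
Step 2: x=[8.7064] v=[-2.0808]
Step 3: x=[7.9903] v=[-2.8646]
Step 4: x=[7.1482] v=[-3.3686]
Step 5: x=[6.2623] v=[-3.5437]
Step 6: x=[5.4191] v=[-3.3727]
Step 7: x=[4.7010] v=[-2.8724]
Step 8: x=[4.1781] v=[-2.0916]
Step 9: x=[3.9015] v=[-1.1065]
Step 10: x=[3.8982] v=[-0.0133]
Step 11: x=[4.1685] v=[1.0812]
First v>=0 after going negative at step 11, time=2.7500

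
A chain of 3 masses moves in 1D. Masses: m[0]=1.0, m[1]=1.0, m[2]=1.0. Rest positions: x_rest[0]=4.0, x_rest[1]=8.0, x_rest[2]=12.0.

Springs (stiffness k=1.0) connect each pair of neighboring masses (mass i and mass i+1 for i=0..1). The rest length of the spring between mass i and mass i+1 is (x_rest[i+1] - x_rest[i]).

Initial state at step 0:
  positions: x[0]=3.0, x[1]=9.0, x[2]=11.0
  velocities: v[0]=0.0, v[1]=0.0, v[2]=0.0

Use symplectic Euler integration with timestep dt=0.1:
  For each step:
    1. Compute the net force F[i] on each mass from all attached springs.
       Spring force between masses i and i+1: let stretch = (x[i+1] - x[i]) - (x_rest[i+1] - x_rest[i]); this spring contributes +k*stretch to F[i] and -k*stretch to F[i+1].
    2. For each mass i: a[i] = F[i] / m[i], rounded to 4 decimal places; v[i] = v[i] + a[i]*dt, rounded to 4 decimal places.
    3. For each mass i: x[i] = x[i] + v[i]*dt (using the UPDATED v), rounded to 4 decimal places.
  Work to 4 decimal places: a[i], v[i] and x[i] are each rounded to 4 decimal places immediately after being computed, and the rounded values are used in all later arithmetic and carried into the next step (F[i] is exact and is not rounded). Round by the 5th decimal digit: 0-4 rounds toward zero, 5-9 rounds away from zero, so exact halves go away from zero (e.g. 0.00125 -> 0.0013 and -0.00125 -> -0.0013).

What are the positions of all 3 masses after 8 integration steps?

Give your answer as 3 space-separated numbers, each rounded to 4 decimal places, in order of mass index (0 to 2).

Step 0: x=[3.0000 9.0000 11.0000] v=[0.0000 0.0000 0.0000]
Step 1: x=[3.0200 8.9600 11.0200] v=[0.2000 -0.4000 0.2000]
Step 2: x=[3.0594 8.8812 11.0594] v=[0.3940 -0.7880 0.3940]
Step 3: x=[3.1170 8.7660 11.1170] v=[0.5762 -1.1524 0.5762]
Step 4: x=[3.1911 8.6178 11.1911] v=[0.7411 -1.4822 0.7411]
Step 5: x=[3.2795 8.4411 11.2795] v=[0.8838 -1.7675 0.8838]
Step 6: x=[3.3795 8.2411 11.3795] v=[1.0000 -1.9998 1.0000]
Step 7: x=[3.4881 8.0239 11.4881] v=[1.0862 -2.1721 1.0862]
Step 8: x=[3.6021 7.7960 11.6021] v=[1.1398 -2.2793 1.1398]

Answer: 3.6021 7.7960 11.6021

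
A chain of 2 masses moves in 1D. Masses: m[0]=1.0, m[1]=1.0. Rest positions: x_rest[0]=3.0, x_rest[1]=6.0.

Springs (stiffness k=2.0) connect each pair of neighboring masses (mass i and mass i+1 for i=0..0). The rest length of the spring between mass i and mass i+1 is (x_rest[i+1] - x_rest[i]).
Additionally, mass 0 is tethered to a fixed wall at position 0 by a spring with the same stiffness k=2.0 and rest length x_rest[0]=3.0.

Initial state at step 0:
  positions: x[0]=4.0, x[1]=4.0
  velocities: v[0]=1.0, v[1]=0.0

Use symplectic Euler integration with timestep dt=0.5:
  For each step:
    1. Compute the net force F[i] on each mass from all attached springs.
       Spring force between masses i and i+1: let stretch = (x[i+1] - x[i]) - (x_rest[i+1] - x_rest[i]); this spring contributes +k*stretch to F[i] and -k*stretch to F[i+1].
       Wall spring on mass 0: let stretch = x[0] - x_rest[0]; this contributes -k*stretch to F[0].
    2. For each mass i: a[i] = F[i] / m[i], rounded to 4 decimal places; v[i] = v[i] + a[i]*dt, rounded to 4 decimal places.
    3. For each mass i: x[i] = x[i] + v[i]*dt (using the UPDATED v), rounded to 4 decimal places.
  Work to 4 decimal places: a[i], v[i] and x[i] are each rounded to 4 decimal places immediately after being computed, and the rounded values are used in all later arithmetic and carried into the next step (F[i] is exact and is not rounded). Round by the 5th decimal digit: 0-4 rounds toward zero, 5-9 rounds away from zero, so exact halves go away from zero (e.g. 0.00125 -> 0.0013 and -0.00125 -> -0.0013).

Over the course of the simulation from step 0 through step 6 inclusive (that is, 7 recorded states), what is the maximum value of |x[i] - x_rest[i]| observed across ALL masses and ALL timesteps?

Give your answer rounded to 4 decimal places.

Step 0: x=[4.0000 4.0000] v=[1.0000 0.0000]
Step 1: x=[2.5000 5.5000] v=[-3.0000 3.0000]
Step 2: x=[1.2500 7.0000] v=[-2.5000 3.0000]
Step 3: x=[2.2500 7.1250] v=[2.0000 0.2500]
Step 4: x=[4.5625 6.3125] v=[4.6250 -1.6250]
Step 5: x=[5.4688 6.1250] v=[1.8125 -0.3750]
Step 6: x=[3.9688 7.1094] v=[-3.0001 1.9688]
Max displacement = 2.4688

Answer: 2.4688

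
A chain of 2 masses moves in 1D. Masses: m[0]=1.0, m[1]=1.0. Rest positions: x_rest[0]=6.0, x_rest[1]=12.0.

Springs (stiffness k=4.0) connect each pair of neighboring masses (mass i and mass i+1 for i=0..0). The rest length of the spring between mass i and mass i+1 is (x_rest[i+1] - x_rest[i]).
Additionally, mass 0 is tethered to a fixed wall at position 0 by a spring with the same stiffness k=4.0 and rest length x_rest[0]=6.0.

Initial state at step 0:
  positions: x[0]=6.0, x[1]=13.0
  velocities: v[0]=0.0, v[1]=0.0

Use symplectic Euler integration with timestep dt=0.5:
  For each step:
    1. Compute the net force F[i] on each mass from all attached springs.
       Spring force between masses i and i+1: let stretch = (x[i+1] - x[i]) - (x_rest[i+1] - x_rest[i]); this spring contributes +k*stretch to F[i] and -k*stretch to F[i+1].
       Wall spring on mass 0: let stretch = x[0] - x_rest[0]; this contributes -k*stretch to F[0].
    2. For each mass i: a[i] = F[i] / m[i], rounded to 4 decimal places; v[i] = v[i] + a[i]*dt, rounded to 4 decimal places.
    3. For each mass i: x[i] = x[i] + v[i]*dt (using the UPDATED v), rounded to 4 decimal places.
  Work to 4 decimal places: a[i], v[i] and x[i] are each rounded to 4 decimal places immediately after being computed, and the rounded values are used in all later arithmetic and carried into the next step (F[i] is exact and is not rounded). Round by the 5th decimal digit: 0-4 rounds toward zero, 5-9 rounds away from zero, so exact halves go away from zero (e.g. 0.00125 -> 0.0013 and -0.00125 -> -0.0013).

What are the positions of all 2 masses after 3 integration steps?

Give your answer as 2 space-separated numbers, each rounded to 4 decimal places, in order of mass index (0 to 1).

Answer: 5.0000 12.0000

Derivation:
Step 0: x=[6.0000 13.0000] v=[0.0000 0.0000]
Step 1: x=[7.0000 12.0000] v=[2.0000 -2.0000]
Step 2: x=[6.0000 12.0000] v=[-2.0000 0.0000]
Step 3: x=[5.0000 12.0000] v=[-2.0000 0.0000]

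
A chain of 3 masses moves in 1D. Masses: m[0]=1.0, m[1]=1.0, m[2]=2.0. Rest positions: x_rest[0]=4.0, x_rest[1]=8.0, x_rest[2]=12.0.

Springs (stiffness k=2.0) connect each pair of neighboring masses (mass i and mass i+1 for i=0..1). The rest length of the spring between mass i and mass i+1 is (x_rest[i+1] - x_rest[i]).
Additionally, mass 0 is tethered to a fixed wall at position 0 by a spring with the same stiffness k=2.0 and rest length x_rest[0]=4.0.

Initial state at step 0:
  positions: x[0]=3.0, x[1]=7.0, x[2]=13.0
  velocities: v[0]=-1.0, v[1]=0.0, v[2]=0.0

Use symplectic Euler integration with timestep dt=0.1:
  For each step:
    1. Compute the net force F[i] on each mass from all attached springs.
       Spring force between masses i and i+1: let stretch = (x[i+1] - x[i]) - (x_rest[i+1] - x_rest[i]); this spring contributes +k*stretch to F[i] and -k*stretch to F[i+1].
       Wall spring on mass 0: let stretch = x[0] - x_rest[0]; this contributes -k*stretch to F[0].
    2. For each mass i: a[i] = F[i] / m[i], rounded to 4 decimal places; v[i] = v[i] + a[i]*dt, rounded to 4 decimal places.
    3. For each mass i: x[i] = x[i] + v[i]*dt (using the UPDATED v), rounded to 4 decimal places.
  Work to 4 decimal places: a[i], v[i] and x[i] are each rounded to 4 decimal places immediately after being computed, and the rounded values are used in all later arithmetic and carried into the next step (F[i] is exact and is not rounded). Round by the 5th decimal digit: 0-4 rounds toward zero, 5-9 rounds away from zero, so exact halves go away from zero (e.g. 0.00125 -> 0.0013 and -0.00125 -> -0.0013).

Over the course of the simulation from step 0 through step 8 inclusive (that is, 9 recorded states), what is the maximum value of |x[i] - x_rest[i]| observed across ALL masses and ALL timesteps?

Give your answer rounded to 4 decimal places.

Answer: 1.1642

Derivation:
Step 0: x=[3.0000 7.0000 13.0000] v=[-1.0000 0.0000 0.0000]
Step 1: x=[2.9200 7.0400 12.9800] v=[-0.8000 0.4000 -0.2000]
Step 2: x=[2.8640 7.1164 12.9406] v=[-0.5600 0.7640 -0.3940]
Step 3: x=[2.8358 7.2242 12.8830] v=[-0.2823 1.0784 -0.5764]
Step 4: x=[2.8386 7.3575 12.8088] v=[0.0282 1.3325 -0.7423]
Step 5: x=[2.8750 7.5094 12.7201] v=[0.3643 1.5190 -0.8874]
Step 6: x=[2.9466 7.6728 12.6193] v=[0.7162 1.6343 -1.0085]
Step 7: x=[3.0538 7.8406 12.5090] v=[1.0721 1.6784 -1.1032]
Step 8: x=[3.1957 8.0061 12.3920] v=[1.4187 1.6547 -1.1700]
Max displacement = 1.1642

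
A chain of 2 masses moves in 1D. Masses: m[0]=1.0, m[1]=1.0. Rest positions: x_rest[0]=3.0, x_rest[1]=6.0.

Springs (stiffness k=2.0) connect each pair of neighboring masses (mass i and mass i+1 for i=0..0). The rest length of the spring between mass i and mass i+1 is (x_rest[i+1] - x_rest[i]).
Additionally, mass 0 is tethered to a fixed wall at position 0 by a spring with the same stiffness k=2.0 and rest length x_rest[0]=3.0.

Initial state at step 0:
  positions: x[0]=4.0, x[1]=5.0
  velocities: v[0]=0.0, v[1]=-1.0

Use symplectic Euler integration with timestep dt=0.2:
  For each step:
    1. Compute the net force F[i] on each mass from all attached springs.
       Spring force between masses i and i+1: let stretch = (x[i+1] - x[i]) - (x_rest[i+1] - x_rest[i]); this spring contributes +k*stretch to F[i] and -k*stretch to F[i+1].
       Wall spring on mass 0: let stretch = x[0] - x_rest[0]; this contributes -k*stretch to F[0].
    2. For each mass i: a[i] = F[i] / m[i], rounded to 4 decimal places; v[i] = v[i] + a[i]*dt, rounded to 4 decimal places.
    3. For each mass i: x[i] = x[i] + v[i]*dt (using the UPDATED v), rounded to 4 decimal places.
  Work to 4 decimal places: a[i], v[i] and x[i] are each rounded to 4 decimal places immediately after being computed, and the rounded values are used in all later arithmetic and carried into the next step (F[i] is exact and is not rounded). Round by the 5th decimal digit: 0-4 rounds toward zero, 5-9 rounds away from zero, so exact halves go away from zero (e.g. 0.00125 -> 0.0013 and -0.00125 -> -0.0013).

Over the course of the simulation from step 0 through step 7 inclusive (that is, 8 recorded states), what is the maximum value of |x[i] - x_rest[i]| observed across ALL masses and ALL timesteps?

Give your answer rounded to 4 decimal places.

Answer: 1.6863

Derivation:
Step 0: x=[4.0000 5.0000] v=[0.0000 -1.0000]
Step 1: x=[3.7600 4.9600] v=[-1.2000 -0.2000]
Step 2: x=[3.3152 5.0640] v=[-2.2240 0.5200]
Step 3: x=[2.7451 5.2681] v=[-2.8506 1.0205]
Step 4: x=[2.1572 5.5104] v=[-2.9394 1.2113]
Step 5: x=[1.6650 5.7244] v=[-2.4610 1.0700]
Step 6: x=[1.3644 5.8536] v=[-1.5032 0.6462]
Step 7: x=[1.3137 5.8637] v=[-0.2533 0.0505]
Max displacement = 1.6863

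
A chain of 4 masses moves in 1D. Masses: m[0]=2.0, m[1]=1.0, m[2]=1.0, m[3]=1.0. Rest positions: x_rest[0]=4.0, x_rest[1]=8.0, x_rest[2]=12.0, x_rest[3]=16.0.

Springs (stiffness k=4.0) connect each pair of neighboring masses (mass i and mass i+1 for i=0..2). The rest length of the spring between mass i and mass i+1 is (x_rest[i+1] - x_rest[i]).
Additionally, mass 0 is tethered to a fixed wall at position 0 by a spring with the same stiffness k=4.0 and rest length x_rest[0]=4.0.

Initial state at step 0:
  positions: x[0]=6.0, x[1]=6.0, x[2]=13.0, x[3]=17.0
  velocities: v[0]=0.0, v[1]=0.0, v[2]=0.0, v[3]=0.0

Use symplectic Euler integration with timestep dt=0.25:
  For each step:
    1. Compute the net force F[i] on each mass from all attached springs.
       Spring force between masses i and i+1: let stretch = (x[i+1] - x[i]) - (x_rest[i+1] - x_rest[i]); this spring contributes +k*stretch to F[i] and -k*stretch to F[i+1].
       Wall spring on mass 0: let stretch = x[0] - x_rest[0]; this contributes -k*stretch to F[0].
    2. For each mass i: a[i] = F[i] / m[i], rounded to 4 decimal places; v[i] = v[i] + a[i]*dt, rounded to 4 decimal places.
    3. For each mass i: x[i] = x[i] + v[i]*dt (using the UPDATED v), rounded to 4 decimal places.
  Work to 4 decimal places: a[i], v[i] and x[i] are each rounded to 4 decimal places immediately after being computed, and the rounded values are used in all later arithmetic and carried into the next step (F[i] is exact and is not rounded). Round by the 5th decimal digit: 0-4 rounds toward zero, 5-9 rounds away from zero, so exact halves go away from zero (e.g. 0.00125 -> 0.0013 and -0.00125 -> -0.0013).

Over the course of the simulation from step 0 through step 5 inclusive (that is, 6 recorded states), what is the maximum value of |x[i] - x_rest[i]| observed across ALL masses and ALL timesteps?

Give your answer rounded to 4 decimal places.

Answer: 3.1797

Derivation:
Step 0: x=[6.0000 6.0000 13.0000 17.0000] v=[0.0000 0.0000 0.0000 0.0000]
Step 1: x=[5.2500 7.7500 12.2500 17.0000] v=[-3.0000 7.0000 -3.0000 0.0000]
Step 2: x=[4.1563 10.0000 11.5625 16.8125] v=[-4.3750 9.0000 -2.7500 -0.7500]
Step 3: x=[3.2735 11.1797 11.7969 16.3125] v=[-3.5313 4.7188 0.9375 -2.0000]
Step 4: x=[2.9698 10.5372 13.0059 15.6836] v=[-1.2150 -2.5702 4.8359 -2.5156]
Step 5: x=[3.2408 8.6200 14.2671 15.3853] v=[1.0838 -7.6689 5.0449 -1.1933]
Max displacement = 3.1797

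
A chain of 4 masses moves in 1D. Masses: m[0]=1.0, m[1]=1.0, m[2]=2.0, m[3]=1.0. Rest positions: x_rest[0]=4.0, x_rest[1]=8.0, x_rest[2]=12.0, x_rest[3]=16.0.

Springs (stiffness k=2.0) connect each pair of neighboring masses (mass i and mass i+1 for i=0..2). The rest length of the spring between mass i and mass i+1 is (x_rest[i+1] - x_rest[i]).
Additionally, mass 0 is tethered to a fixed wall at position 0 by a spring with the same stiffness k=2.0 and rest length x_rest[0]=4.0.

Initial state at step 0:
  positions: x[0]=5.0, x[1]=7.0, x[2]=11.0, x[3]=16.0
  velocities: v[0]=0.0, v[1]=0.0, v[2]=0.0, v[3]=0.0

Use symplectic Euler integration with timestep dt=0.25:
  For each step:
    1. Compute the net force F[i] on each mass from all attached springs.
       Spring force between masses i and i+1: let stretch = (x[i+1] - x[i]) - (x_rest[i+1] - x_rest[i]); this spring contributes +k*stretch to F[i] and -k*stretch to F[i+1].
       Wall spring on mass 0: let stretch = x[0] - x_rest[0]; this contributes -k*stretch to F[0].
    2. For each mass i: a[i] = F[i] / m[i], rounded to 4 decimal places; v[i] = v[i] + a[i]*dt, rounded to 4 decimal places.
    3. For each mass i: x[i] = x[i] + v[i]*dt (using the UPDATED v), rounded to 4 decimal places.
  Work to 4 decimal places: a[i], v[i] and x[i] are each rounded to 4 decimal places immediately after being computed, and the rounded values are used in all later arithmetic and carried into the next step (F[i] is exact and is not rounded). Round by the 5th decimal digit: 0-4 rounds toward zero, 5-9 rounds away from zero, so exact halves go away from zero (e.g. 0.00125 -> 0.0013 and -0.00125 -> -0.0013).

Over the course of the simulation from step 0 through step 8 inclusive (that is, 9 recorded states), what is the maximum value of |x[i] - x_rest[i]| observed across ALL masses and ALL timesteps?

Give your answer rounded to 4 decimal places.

Step 0: x=[5.0000 7.0000 11.0000 16.0000] v=[0.0000 0.0000 0.0000 0.0000]
Step 1: x=[4.6250 7.2500 11.0625 15.8750] v=[-1.5000 1.0000 0.2500 -0.5000]
Step 2: x=[4.0000 7.6485 11.1875 15.6484] v=[-2.5000 1.5938 0.5000 -0.9063]
Step 3: x=[3.3311 8.0333 11.3701 15.3642] v=[-2.6758 1.5391 0.7305 -1.1368]
Step 4: x=[2.8335 8.2474 11.5938 15.0807] v=[-1.9903 0.8564 0.8948 -1.1339]
Step 5: x=[2.6585 8.2031 11.8263 14.8614] v=[-0.7001 -0.1774 0.9299 -0.8774]
Step 6: x=[2.8443 7.9186 12.0220 14.7627] v=[0.7430 -1.1381 0.7829 -0.3950]
Step 7: x=[3.3088 7.5127 12.1326 14.8214] v=[1.8580 -1.6236 0.4422 0.2347]
Step 8: x=[3.8852 7.1588 12.1225 15.0440] v=[2.3056 -1.4156 -0.0406 0.8903]
Max displacement = 1.3415

Answer: 1.3415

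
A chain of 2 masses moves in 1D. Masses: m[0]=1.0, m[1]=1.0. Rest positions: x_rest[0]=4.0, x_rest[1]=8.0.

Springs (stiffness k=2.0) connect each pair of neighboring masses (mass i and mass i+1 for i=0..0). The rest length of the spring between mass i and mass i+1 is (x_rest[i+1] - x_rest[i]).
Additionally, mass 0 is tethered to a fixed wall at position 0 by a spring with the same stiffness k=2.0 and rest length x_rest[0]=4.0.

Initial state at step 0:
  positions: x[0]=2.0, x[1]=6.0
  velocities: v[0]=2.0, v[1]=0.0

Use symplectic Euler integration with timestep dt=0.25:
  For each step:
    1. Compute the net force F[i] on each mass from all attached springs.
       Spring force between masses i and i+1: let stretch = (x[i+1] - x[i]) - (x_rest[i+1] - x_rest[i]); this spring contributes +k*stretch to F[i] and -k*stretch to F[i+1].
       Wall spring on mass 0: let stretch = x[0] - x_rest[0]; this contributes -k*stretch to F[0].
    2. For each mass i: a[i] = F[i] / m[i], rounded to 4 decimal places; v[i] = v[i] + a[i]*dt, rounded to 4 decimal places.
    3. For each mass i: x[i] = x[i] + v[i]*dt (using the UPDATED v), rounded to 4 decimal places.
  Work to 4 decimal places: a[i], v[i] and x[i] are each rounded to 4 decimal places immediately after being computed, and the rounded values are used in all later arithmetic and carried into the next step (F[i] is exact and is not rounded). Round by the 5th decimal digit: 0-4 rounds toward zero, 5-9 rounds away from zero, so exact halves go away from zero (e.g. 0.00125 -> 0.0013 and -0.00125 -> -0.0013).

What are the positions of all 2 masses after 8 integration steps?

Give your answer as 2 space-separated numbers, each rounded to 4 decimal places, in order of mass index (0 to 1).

Answer: 4.2590 10.1715

Derivation:
Step 0: x=[2.0000 6.0000] v=[2.0000 0.0000]
Step 1: x=[2.7500 6.0000] v=[3.0000 0.0000]
Step 2: x=[3.5625 6.0938] v=[3.2500 0.3750]
Step 3: x=[4.2461 6.3712] v=[2.7344 1.1094]
Step 4: x=[4.6646 6.8829] v=[1.6739 2.0469]
Step 5: x=[4.7773 7.6174] v=[0.4508 2.9378]
Step 6: x=[4.6479 8.4969] v=[-0.5178 3.5178]
Step 7: x=[4.4186 9.3952] v=[-0.9173 3.5933]
Step 8: x=[4.2590 10.1715] v=[-0.6383 3.1050]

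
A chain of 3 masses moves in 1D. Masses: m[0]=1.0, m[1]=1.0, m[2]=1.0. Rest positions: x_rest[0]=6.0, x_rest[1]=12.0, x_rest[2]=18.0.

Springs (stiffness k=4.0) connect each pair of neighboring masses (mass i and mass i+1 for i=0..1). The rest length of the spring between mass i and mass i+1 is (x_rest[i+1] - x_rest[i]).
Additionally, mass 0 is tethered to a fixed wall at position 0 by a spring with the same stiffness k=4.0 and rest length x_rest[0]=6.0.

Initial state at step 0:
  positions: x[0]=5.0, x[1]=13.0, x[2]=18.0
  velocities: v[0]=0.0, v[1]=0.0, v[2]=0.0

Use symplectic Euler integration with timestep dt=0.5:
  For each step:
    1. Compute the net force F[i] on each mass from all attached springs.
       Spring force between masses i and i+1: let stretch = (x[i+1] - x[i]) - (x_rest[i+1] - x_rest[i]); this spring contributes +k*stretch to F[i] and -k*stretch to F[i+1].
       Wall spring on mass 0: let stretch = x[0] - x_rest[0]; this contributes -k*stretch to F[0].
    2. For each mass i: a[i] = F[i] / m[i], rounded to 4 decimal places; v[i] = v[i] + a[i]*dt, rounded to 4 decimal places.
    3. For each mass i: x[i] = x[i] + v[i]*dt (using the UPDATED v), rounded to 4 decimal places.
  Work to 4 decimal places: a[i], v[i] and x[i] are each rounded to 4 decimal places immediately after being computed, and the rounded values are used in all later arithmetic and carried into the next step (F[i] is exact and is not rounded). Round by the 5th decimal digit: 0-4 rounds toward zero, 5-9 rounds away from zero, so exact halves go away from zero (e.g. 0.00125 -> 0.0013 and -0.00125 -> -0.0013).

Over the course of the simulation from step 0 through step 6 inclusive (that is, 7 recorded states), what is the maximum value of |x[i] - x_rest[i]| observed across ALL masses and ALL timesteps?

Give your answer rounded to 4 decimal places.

Step 0: x=[5.0000 13.0000 18.0000] v=[0.0000 0.0000 0.0000]
Step 1: x=[8.0000 10.0000 19.0000] v=[6.0000 -6.0000 2.0000]
Step 2: x=[5.0000 14.0000 17.0000] v=[-6.0000 8.0000 -4.0000]
Step 3: x=[6.0000 12.0000 18.0000] v=[2.0000 -4.0000 2.0000]
Step 4: x=[7.0000 10.0000 19.0000] v=[2.0000 -4.0000 2.0000]
Step 5: x=[4.0000 14.0000 17.0000] v=[-6.0000 8.0000 -4.0000]
Step 6: x=[7.0000 11.0000 18.0000] v=[6.0000 -6.0000 2.0000]
Max displacement = 2.0000

Answer: 2.0000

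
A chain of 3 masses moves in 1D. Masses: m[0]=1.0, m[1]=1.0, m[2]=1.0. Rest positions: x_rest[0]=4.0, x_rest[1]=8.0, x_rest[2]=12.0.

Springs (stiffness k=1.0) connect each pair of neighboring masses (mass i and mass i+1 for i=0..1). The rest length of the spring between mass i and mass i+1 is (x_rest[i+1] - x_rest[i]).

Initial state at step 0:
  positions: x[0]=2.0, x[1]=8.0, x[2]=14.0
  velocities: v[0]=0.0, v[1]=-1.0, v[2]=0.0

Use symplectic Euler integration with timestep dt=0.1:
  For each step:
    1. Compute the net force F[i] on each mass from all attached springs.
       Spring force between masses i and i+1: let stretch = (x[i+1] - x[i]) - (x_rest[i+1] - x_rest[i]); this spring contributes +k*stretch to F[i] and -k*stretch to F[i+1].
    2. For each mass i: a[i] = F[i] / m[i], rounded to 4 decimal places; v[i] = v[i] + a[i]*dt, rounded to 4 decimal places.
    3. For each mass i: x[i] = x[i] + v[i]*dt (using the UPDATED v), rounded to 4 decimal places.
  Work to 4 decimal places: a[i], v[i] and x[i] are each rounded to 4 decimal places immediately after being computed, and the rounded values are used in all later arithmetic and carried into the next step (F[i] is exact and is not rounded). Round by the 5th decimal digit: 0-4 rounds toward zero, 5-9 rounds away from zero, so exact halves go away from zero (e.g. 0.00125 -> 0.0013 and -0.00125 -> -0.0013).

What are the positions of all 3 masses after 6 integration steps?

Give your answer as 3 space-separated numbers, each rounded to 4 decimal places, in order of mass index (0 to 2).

Answer: 2.3728 7.4667 13.5604

Derivation:
Step 0: x=[2.0000 8.0000 14.0000] v=[0.0000 -1.0000 0.0000]
Step 1: x=[2.0200 7.9000 13.9800] v=[0.2000 -1.0000 -0.2000]
Step 2: x=[2.0588 7.8020 13.9392] v=[0.3880 -0.9800 -0.4080]
Step 3: x=[2.1150 7.7079 13.8770] v=[0.5623 -0.9406 -0.6217]
Step 4: x=[2.1872 7.6196 13.7931] v=[0.7216 -0.8830 -0.8386]
Step 5: x=[2.2737 7.5387 13.6875] v=[0.8648 -0.8089 -1.0560]
Step 6: x=[2.3728 7.4667 13.5604] v=[0.9913 -0.7205 -1.2709]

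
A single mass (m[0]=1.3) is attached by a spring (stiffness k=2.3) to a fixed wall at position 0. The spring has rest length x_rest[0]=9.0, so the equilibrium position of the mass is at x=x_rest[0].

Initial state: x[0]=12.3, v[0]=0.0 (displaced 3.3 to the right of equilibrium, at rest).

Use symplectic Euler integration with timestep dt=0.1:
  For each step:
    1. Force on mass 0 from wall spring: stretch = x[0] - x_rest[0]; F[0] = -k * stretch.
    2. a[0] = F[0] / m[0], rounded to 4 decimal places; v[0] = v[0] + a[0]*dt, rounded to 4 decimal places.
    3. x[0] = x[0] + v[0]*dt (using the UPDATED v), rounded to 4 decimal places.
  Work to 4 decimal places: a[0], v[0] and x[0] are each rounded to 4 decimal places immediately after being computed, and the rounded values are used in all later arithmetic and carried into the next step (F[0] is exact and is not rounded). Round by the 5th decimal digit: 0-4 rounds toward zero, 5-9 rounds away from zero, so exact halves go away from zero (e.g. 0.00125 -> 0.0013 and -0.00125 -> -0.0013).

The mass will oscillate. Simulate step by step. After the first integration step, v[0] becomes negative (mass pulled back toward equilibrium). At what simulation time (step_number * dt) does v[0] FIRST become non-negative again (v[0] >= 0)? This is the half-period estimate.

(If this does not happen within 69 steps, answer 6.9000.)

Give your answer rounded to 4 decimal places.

Step 0: x=[12.3000] v=[0.0000]
Step 1: x=[12.2416] v=[-0.5839]
Step 2: x=[12.1259] v=[-1.1574]
Step 3: x=[11.9549] v=[-1.7104]
Step 4: x=[11.7316] v=[-2.2332]
Step 5: x=[11.4600] v=[-2.7165]
Step 6: x=[11.1448] v=[-3.1517]
Step 7: x=[10.7917] v=[-3.5312]
Step 8: x=[10.4069] v=[-3.8482]
Step 9: x=[9.9972] v=[-4.0971]
Step 10: x=[9.5699] v=[-4.2735]
Step 11: x=[9.1325] v=[-4.3743]
Step 12: x=[8.6927] v=[-4.3977]
Step 13: x=[8.2584] v=[-4.3433]
Step 14: x=[7.8372] v=[-4.2121]
Step 15: x=[7.4366] v=[-4.0064]
Step 16: x=[7.0636] v=[-3.7298]
Step 17: x=[6.7249] v=[-3.3872]
Step 18: x=[6.4264] v=[-2.9847]
Step 19: x=[6.1735] v=[-2.5294]
Step 20: x=[5.9706] v=[-2.0293]
Step 21: x=[5.8213] v=[-1.4933]
Step 22: x=[5.7282] v=[-0.9309]
Step 23: x=[5.6930] v=[-0.3520]
Step 24: x=[5.7163] v=[0.2331]
First v>=0 after going negative at step 24, time=2.4000

Answer: 2.4000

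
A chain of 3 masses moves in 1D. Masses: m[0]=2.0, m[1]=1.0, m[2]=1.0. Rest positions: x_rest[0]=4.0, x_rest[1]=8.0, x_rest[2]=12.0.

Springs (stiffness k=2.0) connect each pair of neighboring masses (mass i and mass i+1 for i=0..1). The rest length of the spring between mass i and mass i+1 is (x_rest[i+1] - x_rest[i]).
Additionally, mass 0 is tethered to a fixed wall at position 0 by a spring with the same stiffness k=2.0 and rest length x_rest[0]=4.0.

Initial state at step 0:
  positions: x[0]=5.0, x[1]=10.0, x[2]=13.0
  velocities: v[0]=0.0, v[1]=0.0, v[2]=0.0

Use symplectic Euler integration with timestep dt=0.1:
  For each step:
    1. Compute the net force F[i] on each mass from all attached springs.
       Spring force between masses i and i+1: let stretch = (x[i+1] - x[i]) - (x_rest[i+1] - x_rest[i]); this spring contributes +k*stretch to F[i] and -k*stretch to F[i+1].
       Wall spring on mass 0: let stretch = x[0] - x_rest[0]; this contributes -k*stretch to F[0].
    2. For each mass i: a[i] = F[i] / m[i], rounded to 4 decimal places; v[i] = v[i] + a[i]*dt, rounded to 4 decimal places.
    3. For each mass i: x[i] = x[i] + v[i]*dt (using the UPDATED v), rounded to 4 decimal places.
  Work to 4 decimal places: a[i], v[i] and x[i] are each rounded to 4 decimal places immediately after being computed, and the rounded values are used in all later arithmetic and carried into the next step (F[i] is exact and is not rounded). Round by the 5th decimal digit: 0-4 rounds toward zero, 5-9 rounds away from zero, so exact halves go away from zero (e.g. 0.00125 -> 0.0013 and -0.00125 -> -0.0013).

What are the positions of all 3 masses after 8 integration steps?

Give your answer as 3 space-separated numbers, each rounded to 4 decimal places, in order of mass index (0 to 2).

Step 0: x=[5.0000 10.0000 13.0000] v=[0.0000 0.0000 0.0000]
Step 1: x=[5.0000 9.9600 13.0200] v=[0.0000 -0.4000 0.2000]
Step 2: x=[4.9996 9.8820 13.0588] v=[-0.0040 -0.7800 0.3880]
Step 3: x=[4.9980 9.7699 13.1141] v=[-0.0157 -1.1211 0.5526]
Step 4: x=[4.9942 9.6292 13.1825] v=[-0.0383 -1.4066 0.6838]
Step 5: x=[4.9868 9.4669 13.2598] v=[-0.0742 -1.6229 0.7731]
Step 6: x=[4.9743 9.2909 13.3413] v=[-0.1249 -1.7603 0.8145]
Step 7: x=[4.9552 9.1096 13.4217] v=[-0.1907 -1.8135 0.8044]
Step 8: x=[4.9281 8.9314 13.4959] v=[-0.2708 -1.7820 0.7420]

Answer: 4.9281 8.9314 13.4959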